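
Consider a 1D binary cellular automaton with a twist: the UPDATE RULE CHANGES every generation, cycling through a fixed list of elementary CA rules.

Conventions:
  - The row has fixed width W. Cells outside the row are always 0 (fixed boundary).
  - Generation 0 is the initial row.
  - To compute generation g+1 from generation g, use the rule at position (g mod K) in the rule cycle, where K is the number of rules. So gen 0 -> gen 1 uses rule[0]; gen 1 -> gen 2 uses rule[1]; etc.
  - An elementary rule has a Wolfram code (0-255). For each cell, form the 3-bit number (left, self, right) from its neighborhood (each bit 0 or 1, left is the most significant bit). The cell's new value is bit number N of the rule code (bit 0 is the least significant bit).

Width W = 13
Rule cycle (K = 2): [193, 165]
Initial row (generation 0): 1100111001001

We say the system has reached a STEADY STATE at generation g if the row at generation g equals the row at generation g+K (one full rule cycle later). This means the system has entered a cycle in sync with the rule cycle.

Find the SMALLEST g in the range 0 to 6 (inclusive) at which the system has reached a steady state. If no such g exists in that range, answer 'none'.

Answer: none

Derivation:
Gen 0: 1100111001001
Gen 1 (rule 193): 0100011000000
Gen 2 (rule 165): 0101000011111
Gen 3 (rule 193): 0000011001111
Gen 4 (rule 165): 1111000000110
Gen 5 (rule 193): 0111011110010
Gen 6 (rule 165): 0010101100010
Gen 7 (rule 193): 1000000101000
Gen 8 (rule 165): 1011110111011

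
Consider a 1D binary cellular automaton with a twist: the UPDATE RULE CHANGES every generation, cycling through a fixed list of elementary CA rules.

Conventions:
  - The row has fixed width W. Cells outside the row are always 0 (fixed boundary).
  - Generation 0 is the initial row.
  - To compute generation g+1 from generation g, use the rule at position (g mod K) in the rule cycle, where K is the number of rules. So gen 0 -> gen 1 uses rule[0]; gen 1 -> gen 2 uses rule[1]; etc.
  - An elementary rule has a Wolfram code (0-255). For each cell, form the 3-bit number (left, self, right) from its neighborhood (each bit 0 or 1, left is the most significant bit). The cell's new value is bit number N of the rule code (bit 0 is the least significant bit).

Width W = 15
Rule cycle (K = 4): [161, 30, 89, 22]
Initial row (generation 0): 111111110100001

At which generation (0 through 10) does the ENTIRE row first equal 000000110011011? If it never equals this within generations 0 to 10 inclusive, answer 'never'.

Gen 0: 111111110100001
Gen 1 (rule 161): 011111101001100
Gen 2 (rule 30): 110000001111010
Gen 3 (rule 89): 111111101001001
Gen 4 (rule 22): 000000001111111
Gen 5 (rule 161): 111111100111110
Gen 6 (rule 30): 100000011100001
Gen 7 (rule 89): 011111010111100
Gen 8 (rule 22): 100000010000010
Gen 9 (rule 161): 001111000111000
Gen 10 (rule 30): 011000101100100

Answer: never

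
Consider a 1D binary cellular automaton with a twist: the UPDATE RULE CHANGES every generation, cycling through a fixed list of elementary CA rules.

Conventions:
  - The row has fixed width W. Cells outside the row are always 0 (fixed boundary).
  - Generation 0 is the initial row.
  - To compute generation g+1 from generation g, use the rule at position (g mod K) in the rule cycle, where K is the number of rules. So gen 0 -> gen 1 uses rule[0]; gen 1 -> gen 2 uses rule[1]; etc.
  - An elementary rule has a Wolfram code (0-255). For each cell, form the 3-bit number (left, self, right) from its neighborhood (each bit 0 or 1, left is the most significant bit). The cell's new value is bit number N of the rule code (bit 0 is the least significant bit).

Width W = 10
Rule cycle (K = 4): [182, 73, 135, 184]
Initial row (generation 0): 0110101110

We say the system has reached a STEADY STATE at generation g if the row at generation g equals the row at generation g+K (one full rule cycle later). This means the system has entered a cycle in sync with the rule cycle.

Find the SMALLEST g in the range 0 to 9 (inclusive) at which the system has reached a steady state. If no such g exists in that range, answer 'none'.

Answer: 2

Derivation:
Gen 0: 0110101110
Gen 1 (rule 182): 1001110101
Gen 2 (rule 73): 0001010000
Gen 3 (rule 135): 1111010111
Gen 4 (rule 184): 1110101110
Gen 5 (rule 182): 0101110101
Gen 6 (rule 73): 0001010000
Gen 7 (rule 135): 1111010111
Gen 8 (rule 184): 1110101110
Gen 9 (rule 182): 0101110101
Gen 10 (rule 73): 0001010000
Gen 11 (rule 135): 1111010111
Gen 12 (rule 184): 1110101110
Gen 13 (rule 182): 0101110101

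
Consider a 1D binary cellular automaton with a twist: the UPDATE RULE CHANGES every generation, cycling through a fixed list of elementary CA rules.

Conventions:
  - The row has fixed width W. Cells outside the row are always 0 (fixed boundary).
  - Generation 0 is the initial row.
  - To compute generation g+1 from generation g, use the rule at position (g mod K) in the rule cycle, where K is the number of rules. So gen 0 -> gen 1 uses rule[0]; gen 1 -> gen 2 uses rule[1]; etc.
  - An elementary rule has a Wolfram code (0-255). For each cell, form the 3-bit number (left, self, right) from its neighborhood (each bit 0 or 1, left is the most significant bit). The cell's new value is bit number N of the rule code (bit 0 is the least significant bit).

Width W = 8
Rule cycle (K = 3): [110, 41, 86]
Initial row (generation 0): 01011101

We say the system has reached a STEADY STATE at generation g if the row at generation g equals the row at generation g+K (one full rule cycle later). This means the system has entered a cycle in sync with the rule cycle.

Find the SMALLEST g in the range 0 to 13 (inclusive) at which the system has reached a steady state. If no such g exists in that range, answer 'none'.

Gen 0: 01011101
Gen 1 (rule 110): 11110111
Gen 2 (rule 41): 10001100
Gen 3 (rule 86): 11010110
Gen 4 (rule 110): 11111110
Gen 5 (rule 41): 10000000
Gen 6 (rule 86): 11000000
Gen 7 (rule 110): 11000000
Gen 8 (rule 41): 10011111
Gen 9 (rule 86): 11100001
Gen 10 (rule 110): 10100011
Gen 11 (rule 41): 01001010
Gen 12 (rule 86): 11111011
Gen 13 (rule 110): 10001111
Gen 14 (rule 41): 00101000
Gen 15 (rule 86): 01101100
Gen 16 (rule 110): 11111100

Answer: none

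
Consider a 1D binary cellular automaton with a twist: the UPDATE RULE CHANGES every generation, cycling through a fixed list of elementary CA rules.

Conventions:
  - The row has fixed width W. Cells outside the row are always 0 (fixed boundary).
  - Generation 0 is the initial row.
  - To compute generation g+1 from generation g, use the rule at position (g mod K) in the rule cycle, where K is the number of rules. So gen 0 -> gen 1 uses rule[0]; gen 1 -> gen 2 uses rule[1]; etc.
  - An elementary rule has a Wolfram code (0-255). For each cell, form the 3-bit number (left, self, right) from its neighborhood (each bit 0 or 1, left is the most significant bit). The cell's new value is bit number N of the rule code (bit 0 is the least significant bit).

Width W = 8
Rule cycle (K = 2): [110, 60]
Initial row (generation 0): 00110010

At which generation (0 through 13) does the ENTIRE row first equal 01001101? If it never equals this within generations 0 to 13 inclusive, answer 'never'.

Answer: 2

Derivation:
Gen 0: 00110010
Gen 1 (rule 110): 01110110
Gen 2 (rule 60): 01001101
Gen 3 (rule 110): 11011111
Gen 4 (rule 60): 10110000
Gen 5 (rule 110): 11110000
Gen 6 (rule 60): 10001000
Gen 7 (rule 110): 10011000
Gen 8 (rule 60): 11010100
Gen 9 (rule 110): 11111100
Gen 10 (rule 60): 10000010
Gen 11 (rule 110): 10000110
Gen 12 (rule 60): 11000101
Gen 13 (rule 110): 11001111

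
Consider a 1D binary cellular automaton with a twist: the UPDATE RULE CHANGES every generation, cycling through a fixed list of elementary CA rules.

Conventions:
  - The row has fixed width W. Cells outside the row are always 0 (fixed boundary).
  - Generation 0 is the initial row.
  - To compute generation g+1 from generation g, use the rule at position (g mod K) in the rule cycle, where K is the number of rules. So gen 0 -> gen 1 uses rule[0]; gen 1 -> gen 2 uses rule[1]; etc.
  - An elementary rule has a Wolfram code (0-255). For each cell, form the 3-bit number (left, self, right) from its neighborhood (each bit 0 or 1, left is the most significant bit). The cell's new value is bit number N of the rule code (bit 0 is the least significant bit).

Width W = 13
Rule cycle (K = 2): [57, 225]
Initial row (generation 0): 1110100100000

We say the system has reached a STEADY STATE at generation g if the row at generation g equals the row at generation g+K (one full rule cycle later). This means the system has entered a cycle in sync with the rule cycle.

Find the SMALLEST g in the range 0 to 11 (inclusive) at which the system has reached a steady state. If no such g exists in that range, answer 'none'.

Gen 0: 1110100100000
Gen 1 (rule 57): 1001010011111
Gen 2 (rule 225): 0000100001111
Gen 3 (rule 57): 1110011101000
Gen 4 (rule 225): 0110001110011
Gen 5 (rule 57): 0101101001010
Gen 6 (rule 225): 0010110000100
Gen 7 (rule 57): 1001101110011
Gen 8 (rule 225): 0000110110001
Gen 9 (rule 57): 1110101101100
Gen 10 (rule 225): 0111010110101
Gen 11 (rule 57): 0100101101010
Gen 12 (rule 225): 0000010110100
Gen 13 (rule 57): 1111001101011

Answer: none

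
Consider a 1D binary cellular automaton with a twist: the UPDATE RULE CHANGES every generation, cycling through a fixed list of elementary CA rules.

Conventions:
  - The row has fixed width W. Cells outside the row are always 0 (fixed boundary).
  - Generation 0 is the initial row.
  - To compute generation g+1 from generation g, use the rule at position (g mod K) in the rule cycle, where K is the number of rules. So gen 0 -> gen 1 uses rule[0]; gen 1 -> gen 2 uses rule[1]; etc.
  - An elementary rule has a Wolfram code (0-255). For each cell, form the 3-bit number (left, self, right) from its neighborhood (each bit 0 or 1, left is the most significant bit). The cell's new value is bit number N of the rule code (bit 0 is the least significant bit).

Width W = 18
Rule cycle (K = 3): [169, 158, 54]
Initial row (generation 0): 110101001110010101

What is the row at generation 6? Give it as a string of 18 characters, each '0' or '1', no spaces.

Answer: 001110010001110100

Derivation:
Gen 0: 110101001110010101
Gen 1 (rule 169): 101010001100001010
Gen 2 (rule 158): 101011011010011011
Gen 3 (rule 54): 111100100111100100
Gen 4 (rule 169): 111000000111000001
Gen 5 (rule 158): 110100001110100011
Gen 6 (rule 54): 001110010001110100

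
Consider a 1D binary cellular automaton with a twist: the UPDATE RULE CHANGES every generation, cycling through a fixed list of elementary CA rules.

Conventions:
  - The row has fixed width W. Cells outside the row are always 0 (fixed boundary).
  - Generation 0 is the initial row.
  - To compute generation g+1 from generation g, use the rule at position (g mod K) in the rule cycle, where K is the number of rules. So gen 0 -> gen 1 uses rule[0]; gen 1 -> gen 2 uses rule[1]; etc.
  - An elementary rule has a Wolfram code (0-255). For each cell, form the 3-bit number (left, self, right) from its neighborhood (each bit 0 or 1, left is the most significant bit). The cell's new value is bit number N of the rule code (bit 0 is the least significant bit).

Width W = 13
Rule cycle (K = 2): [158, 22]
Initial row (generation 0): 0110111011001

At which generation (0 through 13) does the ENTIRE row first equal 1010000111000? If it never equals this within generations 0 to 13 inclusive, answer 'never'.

Answer: never

Derivation:
Gen 0: 0110111011001
Gen 1 (rule 158): 1100110010111
Gen 2 (rule 22): 0011001110000
Gen 3 (rule 158): 0110111101000
Gen 4 (rule 22): 1000000001100
Gen 5 (rule 158): 1100000011010
Gen 6 (rule 22): 0010000100011
Gen 7 (rule 158): 0111001110110
Gen 8 (rule 22): 1000110000001
Gen 9 (rule 158): 1101101000011
Gen 10 (rule 22): 0000001100100
Gen 11 (rule 158): 0000011011110
Gen 12 (rule 22): 0000100000001
Gen 13 (rule 158): 0001110000011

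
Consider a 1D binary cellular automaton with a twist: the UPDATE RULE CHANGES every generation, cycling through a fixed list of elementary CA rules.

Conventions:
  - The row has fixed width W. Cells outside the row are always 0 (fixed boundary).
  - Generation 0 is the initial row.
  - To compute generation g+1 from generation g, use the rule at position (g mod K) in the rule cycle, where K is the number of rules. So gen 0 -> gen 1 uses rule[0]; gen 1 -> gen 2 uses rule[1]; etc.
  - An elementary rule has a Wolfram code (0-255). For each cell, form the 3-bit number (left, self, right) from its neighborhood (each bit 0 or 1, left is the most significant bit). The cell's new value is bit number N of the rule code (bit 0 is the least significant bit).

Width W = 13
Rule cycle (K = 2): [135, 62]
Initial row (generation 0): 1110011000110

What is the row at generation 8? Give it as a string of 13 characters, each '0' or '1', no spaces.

Gen 0: 1110011000110
Gen 1 (rule 135): 0100100011000
Gen 2 (rule 62): 1111110110100
Gen 3 (rule 135): 0111100000101
Gen 4 (rule 62): 1100010001111
Gen 5 (rule 135): 0001110110110
Gen 6 (rule 62): 0011001101101
Gen 7 (rule 135): 1100010000001
Gen 8 (rule 62): 1010111000011

Answer: 1010111000011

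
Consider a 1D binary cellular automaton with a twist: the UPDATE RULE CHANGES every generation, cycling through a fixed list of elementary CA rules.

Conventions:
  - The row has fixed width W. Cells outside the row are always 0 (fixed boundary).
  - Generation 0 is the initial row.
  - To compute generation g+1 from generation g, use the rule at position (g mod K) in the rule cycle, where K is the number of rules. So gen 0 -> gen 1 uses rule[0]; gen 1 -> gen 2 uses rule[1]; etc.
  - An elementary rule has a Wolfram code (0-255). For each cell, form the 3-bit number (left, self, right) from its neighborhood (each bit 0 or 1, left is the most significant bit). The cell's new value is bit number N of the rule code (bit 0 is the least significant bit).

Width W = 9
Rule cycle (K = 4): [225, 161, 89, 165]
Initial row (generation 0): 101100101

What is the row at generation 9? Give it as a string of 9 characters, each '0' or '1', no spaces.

Answer: 001001001

Derivation:
Gen 0: 101100101
Gen 1 (rule 225): 010100010
Gen 2 (rule 161): 001001000
Gen 3 (rule 89): 100100111
Gen 4 (rule 165): 100100010
Gen 5 (rule 225): 000001000
Gen 6 (rule 161): 111100011
Gen 7 (rule 89): 100111011
Gen 8 (rule 165): 100010100
Gen 9 (rule 225): 001001001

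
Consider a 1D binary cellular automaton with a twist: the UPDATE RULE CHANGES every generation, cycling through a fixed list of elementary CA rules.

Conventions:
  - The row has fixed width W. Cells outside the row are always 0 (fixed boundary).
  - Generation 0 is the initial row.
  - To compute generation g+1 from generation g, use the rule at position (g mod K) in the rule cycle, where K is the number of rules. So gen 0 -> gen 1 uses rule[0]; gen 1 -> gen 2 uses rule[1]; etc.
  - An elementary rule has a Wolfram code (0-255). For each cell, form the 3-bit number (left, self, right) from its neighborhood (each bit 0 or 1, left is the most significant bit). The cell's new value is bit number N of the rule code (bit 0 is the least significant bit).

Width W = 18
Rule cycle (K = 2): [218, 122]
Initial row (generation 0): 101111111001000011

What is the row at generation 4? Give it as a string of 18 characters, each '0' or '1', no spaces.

Gen 0: 101111111001000011
Gen 1 (rule 218): 001111111110100111
Gen 2 (rule 122): 011000000011011101
Gen 3 (rule 218): 111100000111011100
Gen 4 (rule 122): 100110001101110110

Answer: 100110001101110110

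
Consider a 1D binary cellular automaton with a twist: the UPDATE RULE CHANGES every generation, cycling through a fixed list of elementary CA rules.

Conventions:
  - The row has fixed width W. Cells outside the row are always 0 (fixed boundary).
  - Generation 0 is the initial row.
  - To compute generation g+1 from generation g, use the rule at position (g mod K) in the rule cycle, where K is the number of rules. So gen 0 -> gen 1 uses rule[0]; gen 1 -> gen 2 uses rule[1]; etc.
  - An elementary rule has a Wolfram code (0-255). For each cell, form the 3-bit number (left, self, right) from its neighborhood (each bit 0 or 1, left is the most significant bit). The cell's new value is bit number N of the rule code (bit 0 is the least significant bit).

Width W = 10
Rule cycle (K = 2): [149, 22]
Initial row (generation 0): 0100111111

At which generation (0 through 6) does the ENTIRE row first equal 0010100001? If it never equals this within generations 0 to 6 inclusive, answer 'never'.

Answer: 4

Derivation:
Gen 0: 0100111111
Gen 1 (rule 149): 0110011110
Gen 2 (rule 22): 1001100001
Gen 3 (rule 149): 1100011101
Gen 4 (rule 22): 0010100001
Gen 5 (rule 149): 1010111101
Gen 6 (rule 22): 1010000001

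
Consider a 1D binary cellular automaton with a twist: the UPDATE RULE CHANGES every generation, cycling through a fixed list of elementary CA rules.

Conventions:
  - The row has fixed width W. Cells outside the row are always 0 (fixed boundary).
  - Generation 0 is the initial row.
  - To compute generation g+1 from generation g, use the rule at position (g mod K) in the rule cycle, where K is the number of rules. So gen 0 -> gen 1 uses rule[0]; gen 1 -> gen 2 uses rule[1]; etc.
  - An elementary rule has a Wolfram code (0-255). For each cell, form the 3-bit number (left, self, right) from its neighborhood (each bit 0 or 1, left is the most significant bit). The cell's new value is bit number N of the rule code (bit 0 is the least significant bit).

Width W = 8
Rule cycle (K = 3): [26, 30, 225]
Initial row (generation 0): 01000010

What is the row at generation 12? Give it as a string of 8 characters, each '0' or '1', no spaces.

Answer: 01000001

Derivation:
Gen 0: 01000010
Gen 1 (rule 26): 10100101
Gen 2 (rule 30): 10111101
Gen 3 (rule 225): 01011110
Gen 4 (rule 26): 10010001
Gen 5 (rule 30): 11111011
Gen 6 (rule 225): 01111101
Gen 7 (rule 26): 11000000
Gen 8 (rule 30): 10100000
Gen 9 (rule 225): 01001111
Gen 10 (rule 26): 10111000
Gen 11 (rule 30): 10100100
Gen 12 (rule 225): 01000001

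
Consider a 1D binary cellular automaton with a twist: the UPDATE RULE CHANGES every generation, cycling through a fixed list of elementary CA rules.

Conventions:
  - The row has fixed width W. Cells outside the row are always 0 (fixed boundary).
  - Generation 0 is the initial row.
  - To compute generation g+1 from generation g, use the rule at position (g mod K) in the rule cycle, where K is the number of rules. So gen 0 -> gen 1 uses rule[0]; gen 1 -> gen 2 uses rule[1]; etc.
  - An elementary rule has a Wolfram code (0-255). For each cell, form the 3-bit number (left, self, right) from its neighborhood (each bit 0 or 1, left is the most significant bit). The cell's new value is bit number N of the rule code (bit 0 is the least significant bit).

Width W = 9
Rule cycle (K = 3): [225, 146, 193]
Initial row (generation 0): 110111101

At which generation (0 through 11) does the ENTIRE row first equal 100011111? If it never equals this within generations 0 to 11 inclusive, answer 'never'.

Gen 0: 110111101
Gen 1 (rule 225): 011011110
Gen 2 (rule 146): 100001101
Gen 3 (rule 193): 001100100
Gen 4 (rule 225): 100100001
Gen 5 (rule 146): 011010010
Gen 6 (rule 193): 001000000
Gen 7 (rule 225): 100011111
Gen 8 (rule 146): 010101110
Gen 9 (rule 193): 000000110
Gen 10 (rule 225): 111110010
Gen 11 (rule 146): 011101101

Answer: 7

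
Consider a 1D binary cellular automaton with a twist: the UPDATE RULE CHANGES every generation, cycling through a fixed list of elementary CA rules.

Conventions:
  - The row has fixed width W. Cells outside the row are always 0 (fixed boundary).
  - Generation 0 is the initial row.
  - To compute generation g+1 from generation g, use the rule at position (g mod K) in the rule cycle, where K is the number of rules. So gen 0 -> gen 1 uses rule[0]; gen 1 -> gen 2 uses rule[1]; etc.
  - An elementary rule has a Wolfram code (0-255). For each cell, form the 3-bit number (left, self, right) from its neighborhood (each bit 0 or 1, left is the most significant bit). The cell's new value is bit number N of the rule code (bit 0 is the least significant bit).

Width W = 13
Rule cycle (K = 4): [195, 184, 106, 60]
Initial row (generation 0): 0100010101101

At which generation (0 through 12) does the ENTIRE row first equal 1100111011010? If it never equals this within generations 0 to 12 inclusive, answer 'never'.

Answer: 7

Derivation:
Gen 0: 0100010101101
Gen 1 (rule 195): 1001100000100
Gen 2 (rule 184): 0101010000010
Gen 3 (rule 106): 1010100000100
Gen 4 (rule 60): 1111110000110
Gen 5 (rule 195): 0111110111010
Gen 6 (rule 184): 0111101110101
Gen 7 (rule 106): 1100111011010
Gen 8 (rule 60): 1010100110111
Gen 9 (rule 195): 0000001010011
Gen 10 (rule 184): 0000000101010
Gen 11 (rule 106): 0000001010100
Gen 12 (rule 60): 0000001111110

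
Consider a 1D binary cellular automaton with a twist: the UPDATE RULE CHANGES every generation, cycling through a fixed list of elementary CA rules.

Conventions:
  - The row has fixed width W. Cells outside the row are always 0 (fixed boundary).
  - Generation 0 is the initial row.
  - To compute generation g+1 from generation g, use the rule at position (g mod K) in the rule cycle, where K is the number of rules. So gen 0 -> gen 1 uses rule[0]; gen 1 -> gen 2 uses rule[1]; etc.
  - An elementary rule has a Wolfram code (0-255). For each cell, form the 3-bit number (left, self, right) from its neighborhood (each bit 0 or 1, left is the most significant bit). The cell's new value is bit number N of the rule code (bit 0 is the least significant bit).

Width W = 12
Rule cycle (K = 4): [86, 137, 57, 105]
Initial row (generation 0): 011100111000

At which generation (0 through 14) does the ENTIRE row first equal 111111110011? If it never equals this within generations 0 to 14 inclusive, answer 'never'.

Answer: never

Derivation:
Gen 0: 011100111000
Gen 1 (rule 86): 100111001100
Gen 2 (rule 137): 000110001001
Gen 3 (rule 57): 110101100100
Gen 4 (rule 105): 111011100001
Gen 5 (rule 86): 001000110011
Gen 6 (rule 137): 100010100010
Gen 7 (rule 57): 011001011001
Gen 8 (rule 105): 011000111000
Gen 9 (rule 86): 101101001100
Gen 10 (rule 137): 001000001001
Gen 11 (rule 57): 100111100100
Gen 12 (rule 105): 000100100001
Gen 13 (rule 86): 001111110011
Gen 14 (rule 137): 101111100010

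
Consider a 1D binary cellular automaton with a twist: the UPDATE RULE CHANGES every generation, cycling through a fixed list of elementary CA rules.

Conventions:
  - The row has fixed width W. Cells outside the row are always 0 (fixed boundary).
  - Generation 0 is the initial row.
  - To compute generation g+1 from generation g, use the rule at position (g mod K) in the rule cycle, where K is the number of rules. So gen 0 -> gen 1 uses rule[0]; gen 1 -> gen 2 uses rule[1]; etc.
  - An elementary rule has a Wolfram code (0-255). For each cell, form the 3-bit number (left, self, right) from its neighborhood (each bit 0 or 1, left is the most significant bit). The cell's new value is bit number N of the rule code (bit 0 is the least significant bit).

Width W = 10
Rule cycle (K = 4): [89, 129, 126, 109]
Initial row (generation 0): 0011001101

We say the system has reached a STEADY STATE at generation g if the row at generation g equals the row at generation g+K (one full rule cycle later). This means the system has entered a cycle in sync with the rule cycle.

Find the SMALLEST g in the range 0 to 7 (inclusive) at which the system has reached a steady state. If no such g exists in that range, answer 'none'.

Answer: none

Derivation:
Gen 0: 0011001101
Gen 1 (rule 89): 1011101100
Gen 2 (rule 129): 0001000001
Gen 3 (rule 126): 0011100011
Gen 4 (rule 109): 1010101011
Gen 5 (rule 89): 0000000011
Gen 6 (rule 129): 1111111000
Gen 7 (rule 126): 1000001100
Gen 8 (rule 109): 1011101101
Gen 9 (rule 89): 0010101100
Gen 10 (rule 129): 1000000001
Gen 11 (rule 126): 1100000011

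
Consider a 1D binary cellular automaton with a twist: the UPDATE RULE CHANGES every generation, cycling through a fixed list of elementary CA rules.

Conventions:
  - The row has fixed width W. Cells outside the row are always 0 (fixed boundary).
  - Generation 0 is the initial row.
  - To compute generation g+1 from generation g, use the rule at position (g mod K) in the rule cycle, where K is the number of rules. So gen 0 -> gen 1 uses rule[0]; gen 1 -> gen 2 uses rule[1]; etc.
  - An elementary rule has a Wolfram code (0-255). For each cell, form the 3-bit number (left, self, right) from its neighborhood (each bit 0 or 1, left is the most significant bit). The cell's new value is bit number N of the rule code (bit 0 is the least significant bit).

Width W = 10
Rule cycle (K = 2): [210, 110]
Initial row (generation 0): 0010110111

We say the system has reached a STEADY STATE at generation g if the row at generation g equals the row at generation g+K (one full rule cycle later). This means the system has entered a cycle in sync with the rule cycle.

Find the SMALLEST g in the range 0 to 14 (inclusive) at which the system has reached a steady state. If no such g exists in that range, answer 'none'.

Gen 0: 0010110111
Gen 1 (rule 210): 0100010011
Gen 2 (rule 110): 1100110111
Gen 3 (rule 210): 0111010011
Gen 4 (rule 110): 1101110111
Gen 5 (rule 210): 0100110011
Gen 6 (rule 110): 1101110111
Gen 7 (rule 210): 0100110011
Gen 8 (rule 110): 1101110111
Gen 9 (rule 210): 0100110011
Gen 10 (rule 110): 1101110111
Gen 11 (rule 210): 0100110011
Gen 12 (rule 110): 1101110111
Gen 13 (rule 210): 0100110011
Gen 14 (rule 110): 1101110111
Gen 15 (rule 210): 0100110011
Gen 16 (rule 110): 1101110111

Answer: 4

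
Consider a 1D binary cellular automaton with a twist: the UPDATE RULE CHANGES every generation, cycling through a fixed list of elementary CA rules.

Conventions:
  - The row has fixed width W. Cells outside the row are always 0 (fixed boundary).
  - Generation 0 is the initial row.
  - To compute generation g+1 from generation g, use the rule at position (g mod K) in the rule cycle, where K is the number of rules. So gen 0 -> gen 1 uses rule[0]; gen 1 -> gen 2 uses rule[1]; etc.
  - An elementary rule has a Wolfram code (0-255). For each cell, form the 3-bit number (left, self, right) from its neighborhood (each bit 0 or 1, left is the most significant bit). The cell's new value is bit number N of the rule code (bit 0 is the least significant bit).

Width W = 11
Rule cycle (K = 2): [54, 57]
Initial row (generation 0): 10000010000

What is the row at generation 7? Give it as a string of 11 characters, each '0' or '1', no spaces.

Gen 0: 10000010000
Gen 1 (rule 54): 11000111000
Gen 2 (rule 57): 10110100111
Gen 3 (rule 54): 11001111000
Gen 4 (rule 57): 10101000111
Gen 5 (rule 54): 11111101000
Gen 6 (rule 57): 10000010111
Gen 7 (rule 54): 11000111000

Answer: 11000111000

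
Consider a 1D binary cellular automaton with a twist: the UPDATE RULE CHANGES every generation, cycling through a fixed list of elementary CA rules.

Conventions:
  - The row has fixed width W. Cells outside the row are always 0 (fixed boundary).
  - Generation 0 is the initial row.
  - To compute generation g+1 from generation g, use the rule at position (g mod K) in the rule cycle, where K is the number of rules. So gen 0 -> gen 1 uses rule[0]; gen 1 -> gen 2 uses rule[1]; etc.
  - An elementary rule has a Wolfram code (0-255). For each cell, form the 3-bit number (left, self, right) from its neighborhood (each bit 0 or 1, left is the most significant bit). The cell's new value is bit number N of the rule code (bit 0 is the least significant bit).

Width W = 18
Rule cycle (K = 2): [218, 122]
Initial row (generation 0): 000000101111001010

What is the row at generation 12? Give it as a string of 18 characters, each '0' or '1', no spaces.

Gen 0: 000000101111001010
Gen 1 (rule 218): 000001001111110001
Gen 2 (rule 122): 000010111000011010
Gen 3 (rule 218): 000100111100111001
Gen 4 (rule 122): 001011100111101110
Gen 5 (rule 218): 010011111111101111
Gen 6 (rule 122): 101110000000111001
Gen 7 (rule 218): 001111000001111110
Gen 8 (rule 122): 011001100011000011
Gen 9 (rule 218): 111111110111100111
Gen 10 (rule 122): 100000011100111101
Gen 11 (rule 218): 010000111111111100
Gen 12 (rule 122): 101001100000000110

Answer: 101001100000000110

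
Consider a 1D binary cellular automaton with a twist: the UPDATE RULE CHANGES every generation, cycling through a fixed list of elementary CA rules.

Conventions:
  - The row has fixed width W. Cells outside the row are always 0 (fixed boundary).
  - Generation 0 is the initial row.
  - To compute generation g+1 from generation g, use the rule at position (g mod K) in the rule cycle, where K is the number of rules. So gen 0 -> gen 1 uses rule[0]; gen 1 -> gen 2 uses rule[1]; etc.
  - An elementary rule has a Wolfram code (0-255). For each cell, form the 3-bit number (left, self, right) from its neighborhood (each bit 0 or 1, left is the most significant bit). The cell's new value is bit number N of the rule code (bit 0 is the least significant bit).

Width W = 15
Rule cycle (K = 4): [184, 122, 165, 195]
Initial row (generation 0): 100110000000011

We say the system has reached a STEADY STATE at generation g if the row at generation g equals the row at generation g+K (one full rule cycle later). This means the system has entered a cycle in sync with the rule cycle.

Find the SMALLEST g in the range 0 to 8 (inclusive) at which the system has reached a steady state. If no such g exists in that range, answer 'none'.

Answer: none

Derivation:
Gen 0: 100110000000011
Gen 1 (rule 184): 010101000000010
Gen 2 (rule 122): 101010100000101
Gen 3 (rule 165): 111111101110111
Gen 4 (rule 195): 011111100110011
Gen 5 (rule 184): 011111010101010
Gen 6 (rule 122): 110001101010101
Gen 7 (rule 165): 000100011111111
Gen 8 (rule 195): 111001101111111
Gen 9 (rule 184): 110101011111110
Gen 10 (rule 122): 111010110000011
Gen 11 (rule 165): 010111000111000
Gen 12 (rule 195): 100011011011011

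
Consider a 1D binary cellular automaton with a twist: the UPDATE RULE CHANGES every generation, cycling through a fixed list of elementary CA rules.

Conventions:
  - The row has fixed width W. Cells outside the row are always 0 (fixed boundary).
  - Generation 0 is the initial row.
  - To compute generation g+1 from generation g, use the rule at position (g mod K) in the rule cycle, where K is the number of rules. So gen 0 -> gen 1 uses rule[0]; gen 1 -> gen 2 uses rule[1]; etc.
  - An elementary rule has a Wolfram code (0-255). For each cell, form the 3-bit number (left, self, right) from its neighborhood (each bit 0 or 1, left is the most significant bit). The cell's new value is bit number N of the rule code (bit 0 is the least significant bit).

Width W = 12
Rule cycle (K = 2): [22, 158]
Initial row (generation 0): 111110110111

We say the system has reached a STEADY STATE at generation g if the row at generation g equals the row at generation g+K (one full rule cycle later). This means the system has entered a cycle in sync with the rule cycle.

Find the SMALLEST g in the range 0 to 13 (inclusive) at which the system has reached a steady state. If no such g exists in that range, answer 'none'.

Answer: 1

Derivation:
Gen 0: 111110110111
Gen 1 (rule 22): 000000000000
Gen 2 (rule 158): 000000000000
Gen 3 (rule 22): 000000000000
Gen 4 (rule 158): 000000000000
Gen 5 (rule 22): 000000000000
Gen 6 (rule 158): 000000000000
Gen 7 (rule 22): 000000000000
Gen 8 (rule 158): 000000000000
Gen 9 (rule 22): 000000000000
Gen 10 (rule 158): 000000000000
Gen 11 (rule 22): 000000000000
Gen 12 (rule 158): 000000000000
Gen 13 (rule 22): 000000000000
Gen 14 (rule 158): 000000000000
Gen 15 (rule 22): 000000000000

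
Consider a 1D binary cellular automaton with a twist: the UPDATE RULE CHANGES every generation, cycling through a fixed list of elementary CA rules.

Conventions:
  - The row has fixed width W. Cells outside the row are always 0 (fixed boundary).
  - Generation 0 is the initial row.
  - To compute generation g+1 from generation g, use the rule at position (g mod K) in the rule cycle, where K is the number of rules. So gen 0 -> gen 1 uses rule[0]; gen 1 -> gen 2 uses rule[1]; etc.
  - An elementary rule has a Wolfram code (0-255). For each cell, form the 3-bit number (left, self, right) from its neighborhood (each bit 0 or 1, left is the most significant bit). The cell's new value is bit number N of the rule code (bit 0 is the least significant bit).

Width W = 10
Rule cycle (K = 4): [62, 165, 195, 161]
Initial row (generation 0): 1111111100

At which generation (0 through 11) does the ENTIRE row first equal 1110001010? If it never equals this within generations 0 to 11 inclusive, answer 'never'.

Gen 0: 1111111100
Gen 1 (rule 62): 1000000010
Gen 2 (rule 165): 1011111010
Gen 3 (rule 195): 0001111000
Gen 4 (rule 161): 1100110011
Gen 5 (rule 62): 1011101110
Gen 6 (rule 165): 1101010100
Gen 7 (rule 195): 0100000001
Gen 8 (rule 161): 0001111100
Gen 9 (rule 62): 0011000010
Gen 10 (rule 165): 1000011010
Gen 11 (rule 195): 0011101000

Answer: never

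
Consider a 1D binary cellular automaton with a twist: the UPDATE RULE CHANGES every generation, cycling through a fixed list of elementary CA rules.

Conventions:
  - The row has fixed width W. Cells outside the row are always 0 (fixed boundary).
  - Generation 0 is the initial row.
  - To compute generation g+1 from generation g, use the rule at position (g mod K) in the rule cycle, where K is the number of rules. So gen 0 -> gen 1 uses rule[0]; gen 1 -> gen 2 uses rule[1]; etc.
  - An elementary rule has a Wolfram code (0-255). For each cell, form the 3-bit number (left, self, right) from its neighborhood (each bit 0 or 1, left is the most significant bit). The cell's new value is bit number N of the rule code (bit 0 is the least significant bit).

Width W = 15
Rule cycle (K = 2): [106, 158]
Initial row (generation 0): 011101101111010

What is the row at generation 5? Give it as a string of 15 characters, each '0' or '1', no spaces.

Gen 0: 011101101111010
Gen 1 (rule 106): 110111111001100
Gen 2 (rule 158): 100111110111010
Gen 3 (rule 106): 001100011101100
Gen 4 (rule 158): 011010111001010
Gen 5 (rule 106): 111101101010100

Answer: 111101101010100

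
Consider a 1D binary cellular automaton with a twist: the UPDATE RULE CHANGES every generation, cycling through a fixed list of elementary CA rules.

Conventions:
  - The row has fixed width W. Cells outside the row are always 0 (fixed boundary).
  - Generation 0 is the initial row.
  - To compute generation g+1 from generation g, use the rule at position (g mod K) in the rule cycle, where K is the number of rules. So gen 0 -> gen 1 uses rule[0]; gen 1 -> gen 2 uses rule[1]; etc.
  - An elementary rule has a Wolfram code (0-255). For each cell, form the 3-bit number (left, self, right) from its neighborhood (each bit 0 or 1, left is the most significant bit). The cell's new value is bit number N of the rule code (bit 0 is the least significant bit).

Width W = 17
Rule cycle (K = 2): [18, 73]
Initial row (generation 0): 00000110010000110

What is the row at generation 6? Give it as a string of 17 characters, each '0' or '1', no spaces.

Gen 0: 00000110010000110
Gen 1 (rule 18): 00001001101001001
Gen 2 (rule 73): 11100001100000000
Gen 3 (rule 18): 00010010010000000
Gen 4 (rule 73): 11000000000111111
Gen 5 (rule 18): 00100000001000000
Gen 6 (rule 73): 10001111100011111

Answer: 10001111100011111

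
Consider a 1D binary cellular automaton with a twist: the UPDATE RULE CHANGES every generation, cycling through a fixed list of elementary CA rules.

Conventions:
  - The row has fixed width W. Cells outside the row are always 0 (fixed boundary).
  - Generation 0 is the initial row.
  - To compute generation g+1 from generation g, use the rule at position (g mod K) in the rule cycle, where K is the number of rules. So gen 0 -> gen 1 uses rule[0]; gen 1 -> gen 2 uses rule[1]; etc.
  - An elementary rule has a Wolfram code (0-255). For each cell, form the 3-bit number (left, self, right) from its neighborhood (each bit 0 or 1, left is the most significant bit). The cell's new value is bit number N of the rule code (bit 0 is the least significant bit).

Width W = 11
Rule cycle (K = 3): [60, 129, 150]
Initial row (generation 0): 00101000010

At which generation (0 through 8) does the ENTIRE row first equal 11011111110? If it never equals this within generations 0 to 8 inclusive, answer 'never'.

Answer: never

Derivation:
Gen 0: 00101000010
Gen 1 (rule 60): 00111100011
Gen 2 (rule 129): 10011001000
Gen 3 (rule 150): 11100111100
Gen 4 (rule 60): 10010100010
Gen 5 (rule 129): 00000001000
Gen 6 (rule 150): 00000011100
Gen 7 (rule 60): 00000010010
Gen 8 (rule 129): 11111000000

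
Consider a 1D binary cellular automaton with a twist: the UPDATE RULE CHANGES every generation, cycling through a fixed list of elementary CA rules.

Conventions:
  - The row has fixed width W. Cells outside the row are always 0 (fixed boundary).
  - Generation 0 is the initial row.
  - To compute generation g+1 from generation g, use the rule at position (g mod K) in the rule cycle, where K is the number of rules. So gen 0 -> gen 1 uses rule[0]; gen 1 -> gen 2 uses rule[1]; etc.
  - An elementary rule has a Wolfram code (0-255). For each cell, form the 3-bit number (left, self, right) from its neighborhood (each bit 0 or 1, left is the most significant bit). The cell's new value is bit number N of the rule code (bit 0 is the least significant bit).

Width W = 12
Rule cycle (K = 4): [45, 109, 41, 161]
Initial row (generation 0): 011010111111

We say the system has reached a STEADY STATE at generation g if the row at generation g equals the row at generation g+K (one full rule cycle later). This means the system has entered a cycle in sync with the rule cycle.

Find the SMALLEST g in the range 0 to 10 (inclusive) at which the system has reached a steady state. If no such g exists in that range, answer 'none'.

Gen 0: 011010111111
Gen 1 (rule 45): 010111100000
Gen 2 (rule 109): 011100101111
Gen 3 (rule 41): 010000011000
Gen 4 (rule 161): 000111000011
Gen 5 (rule 45): 110100011010
Gen 6 (rule 109): 111101011110
Gen 7 (rule 41): 100010110000
Gen 8 (rule 161): 001001000111
Gen 9 (rule 45): 101001010100
Gen 10 (rule 109): 111001111101
Gen 11 (rule 41): 100001000010
Gen 12 (rule 161): 001100011000
Gen 13 (rule 45): 101001010011
Gen 14 (rule 109): 111001110011

Answer: none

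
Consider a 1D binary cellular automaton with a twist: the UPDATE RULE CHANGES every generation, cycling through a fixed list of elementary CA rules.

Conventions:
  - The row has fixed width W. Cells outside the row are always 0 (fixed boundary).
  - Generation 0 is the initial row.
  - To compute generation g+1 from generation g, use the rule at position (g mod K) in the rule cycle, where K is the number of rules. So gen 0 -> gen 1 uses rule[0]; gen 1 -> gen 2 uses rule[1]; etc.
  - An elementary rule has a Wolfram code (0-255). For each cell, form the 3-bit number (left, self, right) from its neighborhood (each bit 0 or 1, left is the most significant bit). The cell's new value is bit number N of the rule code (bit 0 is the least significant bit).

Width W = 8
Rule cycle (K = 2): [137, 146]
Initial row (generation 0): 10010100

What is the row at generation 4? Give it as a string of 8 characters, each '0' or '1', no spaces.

Answer: 01110100

Derivation:
Gen 0: 10010100
Gen 1 (rule 137): 00000001
Gen 2 (rule 146): 00000010
Gen 3 (rule 137): 11111000
Gen 4 (rule 146): 01110100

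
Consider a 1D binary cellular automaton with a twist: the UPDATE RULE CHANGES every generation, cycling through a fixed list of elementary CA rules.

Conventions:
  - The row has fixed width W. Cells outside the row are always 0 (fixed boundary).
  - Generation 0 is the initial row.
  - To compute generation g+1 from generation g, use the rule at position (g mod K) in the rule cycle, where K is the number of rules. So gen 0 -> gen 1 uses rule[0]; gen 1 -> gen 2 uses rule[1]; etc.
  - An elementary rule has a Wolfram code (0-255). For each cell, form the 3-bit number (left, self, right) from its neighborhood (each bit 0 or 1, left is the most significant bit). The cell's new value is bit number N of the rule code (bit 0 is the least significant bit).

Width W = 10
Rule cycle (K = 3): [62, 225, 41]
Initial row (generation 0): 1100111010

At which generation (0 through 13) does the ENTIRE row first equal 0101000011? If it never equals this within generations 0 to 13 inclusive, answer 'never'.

Gen 0: 1100111010
Gen 1 (rule 62): 1011100111
Gen 2 (rule 225): 0101100011
Gen 3 (rule 41): 0011001010
Gen 4 (rule 62): 0110111111
Gen 5 (rule 225): 0011011111
Gen 6 (rule 41): 1010110000
Gen 7 (rule 62): 1111101000
Gen 8 (rule 225): 0111110011
Gen 9 (rule 41): 0100000010
Gen 10 (rule 62): 1110000111
Gen 11 (rule 225): 0110110011
Gen 12 (rule 41): 0101100010
Gen 13 (rule 62): 1111010111

Answer: never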